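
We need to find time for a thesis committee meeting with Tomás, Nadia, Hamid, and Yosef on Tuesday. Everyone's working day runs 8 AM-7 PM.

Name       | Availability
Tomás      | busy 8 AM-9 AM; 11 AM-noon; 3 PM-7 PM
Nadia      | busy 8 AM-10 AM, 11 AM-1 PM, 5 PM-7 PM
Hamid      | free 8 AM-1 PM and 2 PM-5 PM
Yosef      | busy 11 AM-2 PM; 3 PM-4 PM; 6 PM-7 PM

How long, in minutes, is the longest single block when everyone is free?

Tomás free: 09:00-11:00, 12:00-15:00 (invert busy blocks within the working day).
Nadia free: 10:00-11:00, 13:00-17:00 (invert busy blocks within the working day).
Hamid free: 08:00-13:00, 14:00-17:00.
Yosef free: 08:00-11:00, 14:00-15:00, 16:00-18:00 (invert busy blocks within the working day).
Tomás ∩ Nadia: 10:00-11:00, 13:00-15:00.
Tomás ∩ Nadia ∩ Hamid: 10:00-11:00, 14:00-15:00.
Tomás ∩ Nadia ∩ Hamid ∩ Yosef: 10:00-11:00, 14:00-15:00.
The longest is 10:00-11:00 at 60 minutes.

60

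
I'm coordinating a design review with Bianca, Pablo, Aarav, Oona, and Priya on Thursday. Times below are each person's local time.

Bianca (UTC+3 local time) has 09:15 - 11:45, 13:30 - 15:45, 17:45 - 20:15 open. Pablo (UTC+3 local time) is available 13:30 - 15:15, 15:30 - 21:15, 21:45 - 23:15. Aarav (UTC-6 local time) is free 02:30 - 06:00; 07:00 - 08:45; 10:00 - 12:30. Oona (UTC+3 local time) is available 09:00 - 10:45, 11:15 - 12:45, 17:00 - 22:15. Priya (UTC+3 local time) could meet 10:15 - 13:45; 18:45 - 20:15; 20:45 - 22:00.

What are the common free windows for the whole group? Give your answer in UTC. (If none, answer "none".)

16:00-17:15

Bianca in UTC: 06:15-08:45, 10:30-12:45, 14:45-17:15 (subtract 3h to convert from UTC+3).
Pablo in UTC: 10:30-12:15, 12:30-18:15, 18:45-20:15 (subtract 3h to convert from UTC+3).
Aarav in UTC: 08:30-12:00, 13:00-14:45, 16:00-18:30 (add 6h to convert from UTC-6).
Oona in UTC: 06:00-07:45, 08:15-09:45, 14:00-19:15 (subtract 3h to convert from UTC+3).
Priya in UTC: 07:15-10:45, 15:45-17:15, 17:45-19:00 (subtract 3h to convert from UTC+3).
Bianca ∩ Pablo: 10:30-12:15, 12:30-12:45, 14:45-17:15.
Bianca ∩ Pablo ∩ Aarav: 10:30-12:00, 16:00-17:15.
Bianca ∩ Pablo ∩ Aarav ∩ Oona: 16:00-17:15.
Bianca ∩ Pablo ∩ Aarav ∩ Oona ∩ Priya: 16:00-17:15.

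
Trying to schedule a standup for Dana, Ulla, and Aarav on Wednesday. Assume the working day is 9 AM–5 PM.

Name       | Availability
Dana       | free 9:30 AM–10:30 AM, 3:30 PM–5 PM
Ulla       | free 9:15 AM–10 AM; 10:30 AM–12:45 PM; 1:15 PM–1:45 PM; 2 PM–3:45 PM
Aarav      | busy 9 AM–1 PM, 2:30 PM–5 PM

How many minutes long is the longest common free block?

0

Dana free: 09:30-10:30, 15:30-17:00.
Ulla free: 09:15-10:00, 10:30-12:45, 13:15-13:45, 14:00-15:45.
Aarav free: 13:00-14:30 (invert busy blocks within the working day).
Dana ∩ Ulla: 09:30-10:00, 15:30-15:45.
Dana ∩ Ulla ∩ Aarav: ∅.
There is no time when everyone is free.
No common window exists, so the longest block is 0 minutes.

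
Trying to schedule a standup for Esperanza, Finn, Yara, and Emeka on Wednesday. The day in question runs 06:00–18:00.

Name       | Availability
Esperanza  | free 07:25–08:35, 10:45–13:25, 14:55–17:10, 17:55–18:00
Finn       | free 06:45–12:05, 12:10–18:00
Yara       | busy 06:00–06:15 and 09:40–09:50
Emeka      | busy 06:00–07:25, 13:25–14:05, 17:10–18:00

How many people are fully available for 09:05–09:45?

2

Esperanza free: 07:25-08:35, 10:45-13:25, 14:55-17:10, 17:55-18:00.
Finn free: 06:45-12:05, 12:10-18:00.
Yara free: 06:15-09:40, 09:50-18:00 (invert busy blocks within the working day).
Emeka free: 07:25-13:25, 14:05-17:10 (invert busy blocks within the working day).
Finn and Emeka can make the full 09:05-09:45 slot — that's 2.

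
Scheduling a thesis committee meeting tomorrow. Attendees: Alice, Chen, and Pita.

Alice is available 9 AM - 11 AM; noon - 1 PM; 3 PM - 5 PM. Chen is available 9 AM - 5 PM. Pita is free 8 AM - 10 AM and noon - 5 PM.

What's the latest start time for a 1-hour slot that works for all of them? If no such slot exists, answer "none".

Alice ∩ Chen: 09:00-11:00, 12:00-13:00, 15:00-17:00.
Alice ∩ Chen ∩ Pita: 09:00-10:00, 12:00-13:00, 15:00-17:00.
The last common window of at least 60 minutes is 15:00-17:00; a 60-minute meeting can start as late as 16:00 and still end by 17:00.

16:00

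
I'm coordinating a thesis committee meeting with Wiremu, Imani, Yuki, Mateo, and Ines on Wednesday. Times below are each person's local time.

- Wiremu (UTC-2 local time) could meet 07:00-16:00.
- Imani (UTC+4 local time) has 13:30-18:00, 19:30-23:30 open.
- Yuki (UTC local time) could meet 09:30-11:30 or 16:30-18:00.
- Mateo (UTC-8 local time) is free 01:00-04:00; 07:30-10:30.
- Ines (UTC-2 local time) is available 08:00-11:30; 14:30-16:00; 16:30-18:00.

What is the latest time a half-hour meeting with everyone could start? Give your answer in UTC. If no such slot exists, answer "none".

17:30

Wiremu in UTC: 09:00-18:00 (add 2h to convert from UTC-2).
Imani in UTC: 09:30-14:00, 15:30-19:30 (subtract 4h to convert from UTC+4).
Yuki in UTC: 09:30-11:30, 16:30-18:00.
Mateo in UTC: 09:00-12:00, 15:30-18:30 (add 8h to convert from UTC-8).
Ines in UTC: 10:00-13:30, 16:30-18:00, 18:30-20:00 (add 2h to convert from UTC-2).
Wiremu ∩ Imani: 09:30-14:00, 15:30-18:00.
Wiremu ∩ Imani ∩ Yuki: 09:30-11:30, 16:30-18:00.
Wiremu ∩ Imani ∩ Yuki ∩ Mateo: 09:30-11:30, 16:30-18:00.
Wiremu ∩ Imani ∩ Yuki ∩ Mateo ∩ Ines: 10:00-11:30, 16:30-18:00.
The last common window of at least 30 minutes is 16:30-18:00; a 30-minute meeting can start as late as 17:30 and still end by 18:00.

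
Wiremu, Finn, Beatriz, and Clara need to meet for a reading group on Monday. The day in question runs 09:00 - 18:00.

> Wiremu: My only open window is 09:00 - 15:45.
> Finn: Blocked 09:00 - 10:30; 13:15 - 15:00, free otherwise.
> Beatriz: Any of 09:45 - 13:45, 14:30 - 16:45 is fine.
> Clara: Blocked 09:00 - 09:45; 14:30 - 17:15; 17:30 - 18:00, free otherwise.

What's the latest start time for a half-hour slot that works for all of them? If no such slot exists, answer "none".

12:45

Wiremu free: 09:00-15:45.
Finn free: 10:30-13:15, 15:00-18:00 (invert busy blocks within the working day).
Beatriz free: 09:45-13:45, 14:30-16:45.
Clara free: 09:45-14:30, 17:15-17:30 (invert busy blocks within the working day).
Wiremu ∩ Finn: 10:30-13:15, 15:00-15:45.
Wiremu ∩ Finn ∩ Beatriz: 10:30-13:15, 15:00-15:45.
Wiremu ∩ Finn ∩ Beatriz ∩ Clara: 10:30-13:15.
The last common window of at least 30 minutes is 10:30-13:15; a 30-minute meeting can start as late as 12:45 and still end by 13:15.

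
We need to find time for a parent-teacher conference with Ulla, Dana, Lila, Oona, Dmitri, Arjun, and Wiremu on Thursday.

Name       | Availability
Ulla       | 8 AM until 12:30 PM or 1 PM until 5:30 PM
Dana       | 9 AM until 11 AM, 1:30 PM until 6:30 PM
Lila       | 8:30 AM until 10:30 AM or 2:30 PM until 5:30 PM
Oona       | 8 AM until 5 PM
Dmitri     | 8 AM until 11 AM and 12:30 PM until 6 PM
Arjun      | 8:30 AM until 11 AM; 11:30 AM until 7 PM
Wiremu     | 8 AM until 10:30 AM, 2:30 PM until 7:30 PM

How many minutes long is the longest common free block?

Ulla ∩ Dana: 09:00-11:00, 13:30-17:30.
Ulla ∩ Dana ∩ Lila: 09:00-10:30, 14:30-17:30.
Ulla ∩ Dana ∩ Lila ∩ Oona: 09:00-10:30, 14:30-17:00.
Ulla ∩ Dana ∩ Lila ∩ Oona ∩ Dmitri: 09:00-10:30, 14:30-17:00.
Ulla ∩ Dana ∩ Lila ∩ Oona ∩ Dmitri ∩ Arjun: 09:00-10:30, 14:30-17:00.
Ulla ∩ Dana ∩ Lila ∩ Oona ∩ Dmitri ∩ Arjun ∩ Wiremu: 09:00-10:30, 14:30-17:00.
So the common availability across everyone is 09:00-10:30, 14:30-17:00.
The longest is 14:30-17:00 at 150 minutes.

150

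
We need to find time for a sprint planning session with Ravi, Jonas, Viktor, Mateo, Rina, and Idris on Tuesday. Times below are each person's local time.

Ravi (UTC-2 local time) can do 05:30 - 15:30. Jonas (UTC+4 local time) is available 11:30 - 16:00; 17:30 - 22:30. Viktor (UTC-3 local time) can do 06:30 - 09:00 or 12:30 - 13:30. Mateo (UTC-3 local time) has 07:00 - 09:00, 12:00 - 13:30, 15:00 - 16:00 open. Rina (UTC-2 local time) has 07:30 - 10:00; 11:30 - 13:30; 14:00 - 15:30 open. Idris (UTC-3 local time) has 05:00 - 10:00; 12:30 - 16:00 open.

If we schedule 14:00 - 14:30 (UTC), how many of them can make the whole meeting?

Ravi in UTC: 07:30-17:30 (add 2h to convert from UTC-2).
Jonas in UTC: 07:30-12:00, 13:30-18:30 (subtract 4h to convert from UTC+4).
Viktor in UTC: 09:30-12:00, 15:30-16:30 (add 3h to convert from UTC-3).
Mateo in UTC: 10:00-12:00, 15:00-16:30, 18:00-19:00 (add 3h to convert from UTC-3).
Rina in UTC: 09:30-12:00, 13:30-15:30, 16:00-17:30 (add 2h to convert from UTC-2).
Idris in UTC: 08:00-13:00, 15:30-19:00 (add 3h to convert from UTC-3).
Ravi, Jonas, and Rina can make the full 14:00-14:30 slot — that's 3.

3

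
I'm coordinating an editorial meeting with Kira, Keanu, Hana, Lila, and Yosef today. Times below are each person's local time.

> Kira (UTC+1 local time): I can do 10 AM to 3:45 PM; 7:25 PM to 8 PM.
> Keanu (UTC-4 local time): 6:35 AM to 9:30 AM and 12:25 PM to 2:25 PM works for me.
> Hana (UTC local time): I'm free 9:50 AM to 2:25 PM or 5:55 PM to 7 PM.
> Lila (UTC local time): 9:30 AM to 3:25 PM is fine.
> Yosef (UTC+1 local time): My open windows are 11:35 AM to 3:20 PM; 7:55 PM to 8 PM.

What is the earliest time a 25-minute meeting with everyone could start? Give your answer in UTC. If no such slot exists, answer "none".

Kira in UTC: 09:00-14:45, 18:25-19:00 (subtract 1h to convert from UTC+1).
Keanu in UTC: 10:35-13:30, 16:25-18:25 (add 4h to convert from UTC-4).
Hana in UTC: 09:50-14:25, 17:55-19:00.
Lila in UTC: 09:30-15:25.
Yosef in UTC: 10:35-14:20, 18:55-19:00 (subtract 1h to convert from UTC+1).
Kira ∩ Keanu: 10:35-13:30.
Kira ∩ Keanu ∩ Hana: 10:35-13:30.
Kira ∩ Keanu ∩ Hana ∩ Lila: 10:35-13:30.
Kira ∩ Keanu ∩ Hana ∩ Lila ∩ Yosef: 10:35-13:30.
The first common window of at least 25 minutes is 10:35-13:30, so the earliest start is 10:35.

10:35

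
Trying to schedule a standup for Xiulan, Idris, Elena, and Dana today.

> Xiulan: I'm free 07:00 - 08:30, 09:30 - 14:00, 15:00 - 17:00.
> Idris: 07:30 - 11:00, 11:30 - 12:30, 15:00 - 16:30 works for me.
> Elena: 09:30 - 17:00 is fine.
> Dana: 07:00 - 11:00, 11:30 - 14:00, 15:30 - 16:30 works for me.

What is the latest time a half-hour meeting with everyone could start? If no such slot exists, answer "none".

Xiulan ∩ Idris: 07:30-08:30, 09:30-11:00, 11:30-12:30, 15:00-16:30.
Xiulan ∩ Idris ∩ Elena: 09:30-11:00, 11:30-12:30, 15:00-16:30.
Xiulan ∩ Idris ∩ Elena ∩ Dana: 09:30-11:00, 11:30-12:30, 15:30-16:30.
The last common window of at least 30 minutes is 15:30-16:30; a 30-minute meeting can start as late as 16:00 and still end by 16:30.

16:00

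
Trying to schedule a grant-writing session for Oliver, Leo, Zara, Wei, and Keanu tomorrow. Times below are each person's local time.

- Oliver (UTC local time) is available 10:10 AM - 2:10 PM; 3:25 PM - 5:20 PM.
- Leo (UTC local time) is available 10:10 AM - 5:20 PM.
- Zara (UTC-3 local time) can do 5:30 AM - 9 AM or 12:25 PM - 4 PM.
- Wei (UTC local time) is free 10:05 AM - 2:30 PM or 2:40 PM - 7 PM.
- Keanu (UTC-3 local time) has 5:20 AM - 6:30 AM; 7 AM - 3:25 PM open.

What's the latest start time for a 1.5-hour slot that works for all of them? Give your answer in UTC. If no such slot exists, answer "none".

15:50

Oliver in UTC: 10:10-14:10, 15:25-17:20.
Leo in UTC: 10:10-17:20.
Zara in UTC: 08:30-12:00, 15:25-19:00 (add 3h to convert from UTC-3).
Wei in UTC: 10:05-14:30, 14:40-19:00.
Keanu in UTC: 08:20-09:30, 10:00-18:25 (add 3h to convert from UTC-3).
Oliver ∩ Leo: 10:10-14:10, 15:25-17:20.
Oliver ∩ Leo ∩ Zara: 10:10-12:00, 15:25-17:20.
Oliver ∩ Leo ∩ Zara ∩ Wei: 10:10-12:00, 15:25-17:20.
Oliver ∩ Leo ∩ Zara ∩ Wei ∩ Keanu: 10:10-12:00, 15:25-17:20.
The last common window of at least 90 minutes is 15:25-17:20; a 90-minute meeting can start as late as 15:50 and still end by 17:20.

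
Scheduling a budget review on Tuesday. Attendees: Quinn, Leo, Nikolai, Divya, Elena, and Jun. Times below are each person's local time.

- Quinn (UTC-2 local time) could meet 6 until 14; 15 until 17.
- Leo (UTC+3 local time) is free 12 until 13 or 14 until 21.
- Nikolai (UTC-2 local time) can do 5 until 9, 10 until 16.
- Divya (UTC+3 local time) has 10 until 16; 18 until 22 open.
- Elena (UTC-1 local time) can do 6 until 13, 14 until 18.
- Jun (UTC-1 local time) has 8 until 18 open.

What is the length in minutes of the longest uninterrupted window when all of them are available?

60

Quinn in UTC: 08:00-16:00, 17:00-19:00 (add 2h to convert from UTC-2).
Leo in UTC: 09:00-10:00, 11:00-18:00 (subtract 3h to convert from UTC+3).
Nikolai in UTC: 07:00-11:00, 12:00-18:00 (add 2h to convert from UTC-2).
Divya in UTC: 07:00-13:00, 15:00-19:00 (subtract 3h to convert from UTC+3).
Elena in UTC: 07:00-14:00, 15:00-19:00 (add 1h to convert from UTC-1).
Jun in UTC: 09:00-19:00 (add 1h to convert from UTC-1).
Quinn ∩ Leo: 09:00-10:00, 11:00-16:00, 17:00-18:00.
Quinn ∩ Leo ∩ Nikolai: 09:00-10:00, 12:00-16:00, 17:00-18:00.
Quinn ∩ Leo ∩ Nikolai ∩ Divya: 09:00-10:00, 12:00-13:00, 15:00-16:00, 17:00-18:00.
Quinn ∩ Leo ∩ Nikolai ∩ Divya ∩ Elena: 09:00-10:00, 12:00-13:00, 15:00-16:00, 17:00-18:00.
Quinn ∩ Leo ∩ Nikolai ∩ Divya ∩ Elena ∩ Jun: 09:00-10:00, 12:00-13:00, 15:00-16:00, 17:00-18:00.
The longest is 09:00-10:00 at 60 minutes.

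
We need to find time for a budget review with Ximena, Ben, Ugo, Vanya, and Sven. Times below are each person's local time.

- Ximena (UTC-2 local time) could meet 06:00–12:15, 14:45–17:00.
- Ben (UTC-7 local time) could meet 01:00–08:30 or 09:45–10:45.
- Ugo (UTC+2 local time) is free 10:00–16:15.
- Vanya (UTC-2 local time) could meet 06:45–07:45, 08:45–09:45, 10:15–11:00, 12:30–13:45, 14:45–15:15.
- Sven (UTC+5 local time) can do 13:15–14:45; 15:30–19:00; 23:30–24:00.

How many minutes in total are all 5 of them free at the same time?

Ximena in UTC: 08:00-14:15, 16:45-19:00 (add 2h to convert from UTC-2).
Ben in UTC: 08:00-15:30, 16:45-17:45 (add 7h to convert from UTC-7).
Ugo in UTC: 08:00-14:15 (subtract 2h to convert from UTC+2).
Vanya in UTC: 08:45-09:45, 10:45-11:45, 12:15-13:00, 14:30-15:45, 16:45-17:15 (add 2h to convert from UTC-2).
Sven in UTC: 08:15-09:45, 10:30-14:00, 18:30-19:00 (subtract 5h to convert from UTC+5).
Ximena ∩ Ben: 08:00-14:15, 16:45-17:45.
Ximena ∩ Ben ∩ Ugo: 08:00-14:15.
Ximena ∩ Ben ∩ Ugo ∩ Vanya: 08:45-09:45, 10:45-11:45, 12:15-13:00.
Ximena ∩ Ben ∩ Ugo ∩ Vanya ∩ Sven: 08:45-09:45, 10:45-11:45, 12:15-13:00.
Summing the common windows: 60 + 60 + 45 = 165 minutes.

165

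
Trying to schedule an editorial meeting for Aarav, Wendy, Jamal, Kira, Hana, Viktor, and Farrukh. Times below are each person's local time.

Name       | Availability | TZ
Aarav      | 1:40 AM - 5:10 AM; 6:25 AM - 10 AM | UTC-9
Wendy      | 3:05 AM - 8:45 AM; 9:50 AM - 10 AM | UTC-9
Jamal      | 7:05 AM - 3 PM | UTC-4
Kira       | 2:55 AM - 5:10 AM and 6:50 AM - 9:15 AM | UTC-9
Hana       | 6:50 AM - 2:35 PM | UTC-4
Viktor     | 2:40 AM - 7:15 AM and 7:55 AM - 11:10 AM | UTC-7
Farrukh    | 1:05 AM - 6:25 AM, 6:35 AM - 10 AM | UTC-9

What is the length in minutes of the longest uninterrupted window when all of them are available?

Aarav in UTC: 10:40-14:10, 15:25-19:00 (add 9h to convert from UTC-9).
Wendy in UTC: 12:05-17:45, 18:50-19:00 (add 9h to convert from UTC-9).
Jamal in UTC: 11:05-19:00 (add 4h to convert from UTC-4).
Kira in UTC: 11:55-14:10, 15:50-18:15 (add 9h to convert from UTC-9).
Hana in UTC: 10:50-18:35 (add 4h to convert from UTC-4).
Viktor in UTC: 09:40-14:15, 14:55-18:10 (add 7h to convert from UTC-7).
Farrukh in UTC: 10:05-15:25, 15:35-19:00 (add 9h to convert from UTC-9).
Aarav ∩ Wendy: 12:05-14:10, 15:25-17:45, 18:50-19:00.
Aarav ∩ Wendy ∩ Jamal: 12:05-14:10, 15:25-17:45, 18:50-19:00.
Aarav ∩ Wendy ∩ Jamal ∩ Kira: 12:05-14:10, 15:50-17:45.
Aarav ∩ Wendy ∩ Jamal ∩ Kira ∩ Hana: 12:05-14:10, 15:50-17:45.
Aarav ∩ Wendy ∩ Jamal ∩ Kira ∩ Hana ∩ Viktor: 12:05-14:10, 15:50-17:45.
Aarav ∩ Wendy ∩ Jamal ∩ Kira ∩ Hana ∩ Viktor ∩ Farrukh: 12:05-14:10, 15:50-17:45.
The longest is 12:05-14:10 at 125 minutes.

125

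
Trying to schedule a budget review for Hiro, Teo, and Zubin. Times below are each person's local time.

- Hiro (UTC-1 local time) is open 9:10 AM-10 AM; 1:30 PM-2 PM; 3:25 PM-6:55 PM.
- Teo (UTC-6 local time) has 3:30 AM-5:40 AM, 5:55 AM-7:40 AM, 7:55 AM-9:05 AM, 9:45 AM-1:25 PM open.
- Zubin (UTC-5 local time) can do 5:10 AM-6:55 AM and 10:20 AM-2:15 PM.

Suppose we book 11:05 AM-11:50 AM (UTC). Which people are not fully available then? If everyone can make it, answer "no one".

Hiro, Teo

Hiro in UTC: 10:10-11:00, 14:30-15:00, 16:25-19:55 (add 1h to convert from UTC-1).
Teo in UTC: 09:30-11:40, 11:55-13:40, 13:55-15:05, 15:45-19:25 (add 6h to convert from UTC-6).
Zubin in UTC: 10:10-11:55, 15:20-19:15 (add 5h to convert from UTC-5).
Hiro: not fully free for 11:05-11:50. Teo: not fully free for 11:05-11:50. Zubin: free for 11:05-11:50.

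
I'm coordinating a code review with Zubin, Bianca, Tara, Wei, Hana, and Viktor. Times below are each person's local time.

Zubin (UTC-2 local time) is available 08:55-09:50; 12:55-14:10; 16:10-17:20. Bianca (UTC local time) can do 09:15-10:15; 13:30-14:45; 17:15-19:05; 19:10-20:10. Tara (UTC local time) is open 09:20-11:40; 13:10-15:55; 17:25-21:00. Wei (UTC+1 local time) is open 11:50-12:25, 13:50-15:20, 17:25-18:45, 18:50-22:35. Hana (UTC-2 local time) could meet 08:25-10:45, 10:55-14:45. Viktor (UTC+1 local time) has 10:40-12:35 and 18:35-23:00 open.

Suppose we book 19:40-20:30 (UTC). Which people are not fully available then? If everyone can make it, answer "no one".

Zubin in UTC: 10:55-11:50, 14:55-16:10, 18:10-19:20 (add 2h to convert from UTC-2).
Bianca in UTC: 09:15-10:15, 13:30-14:45, 17:15-19:05, 19:10-20:10.
Tara in UTC: 09:20-11:40, 13:10-15:55, 17:25-21:00.
Wei in UTC: 10:50-11:25, 12:50-14:20, 16:25-17:45, 17:50-21:35 (subtract 1h to convert from UTC+1).
Hana in UTC: 10:25-12:45, 12:55-16:45 (add 2h to convert from UTC-2).
Viktor in UTC: 09:40-11:35, 17:35-22:00 (subtract 1h to convert from UTC+1).
Zubin: not fully free for 19:40-20:30. Bianca: not fully free for 19:40-20:30. Tara: free for 19:40-20:30. Wei: free for 19:40-20:30. Hana: not fully free for 19:40-20:30. Viktor: free for 19:40-20:30.

Bianca, Hana, Zubin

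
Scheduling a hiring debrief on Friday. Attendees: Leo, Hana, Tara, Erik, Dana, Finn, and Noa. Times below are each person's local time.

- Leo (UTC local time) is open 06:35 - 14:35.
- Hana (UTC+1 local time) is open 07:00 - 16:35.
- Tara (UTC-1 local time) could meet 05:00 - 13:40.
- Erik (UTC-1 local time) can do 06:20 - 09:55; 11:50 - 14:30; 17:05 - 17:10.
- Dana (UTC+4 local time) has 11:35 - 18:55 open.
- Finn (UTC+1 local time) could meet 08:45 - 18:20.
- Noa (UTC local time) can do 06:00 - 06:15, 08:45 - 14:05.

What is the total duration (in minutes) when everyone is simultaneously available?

Leo in UTC: 06:35-14:35.
Hana in UTC: 06:00-15:35 (subtract 1h to convert from UTC+1).
Tara in UTC: 06:00-14:40 (add 1h to convert from UTC-1).
Erik in UTC: 07:20-10:55, 12:50-15:30, 18:05-18:10 (add 1h to convert from UTC-1).
Dana in UTC: 07:35-14:55 (subtract 4h to convert from UTC+4).
Finn in UTC: 07:45-17:20 (subtract 1h to convert from UTC+1).
Noa in UTC: 06:00-06:15, 08:45-14:05.
Leo ∩ Hana: 06:35-14:35.
Leo ∩ Hana ∩ Tara: 06:35-14:35.
Leo ∩ Hana ∩ Tara ∩ Erik: 07:20-10:55, 12:50-14:35.
Leo ∩ Hana ∩ Tara ∩ Erik ∩ Dana: 07:35-10:55, 12:50-14:35.
Leo ∩ Hana ∩ Tara ∩ Erik ∩ Dana ∩ Finn: 07:45-10:55, 12:50-14:35.
Leo ∩ Hana ∩ Tara ∩ Erik ∩ Dana ∩ Finn ∩ Noa: 08:45-10:55, 12:50-14:05.
So the common availability across everyone is 08:45-10:55, 12:50-14:05.
Summing the common windows: 130 + 75 = 205 minutes.

205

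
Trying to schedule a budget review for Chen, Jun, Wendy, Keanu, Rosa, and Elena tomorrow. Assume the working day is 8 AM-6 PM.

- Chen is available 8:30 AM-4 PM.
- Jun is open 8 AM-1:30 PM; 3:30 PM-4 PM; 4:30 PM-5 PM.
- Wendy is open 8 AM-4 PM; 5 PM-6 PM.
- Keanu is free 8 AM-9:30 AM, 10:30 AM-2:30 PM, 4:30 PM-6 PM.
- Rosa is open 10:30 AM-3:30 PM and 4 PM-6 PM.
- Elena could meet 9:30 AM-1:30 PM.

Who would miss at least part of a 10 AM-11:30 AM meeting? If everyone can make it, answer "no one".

Keanu, Rosa

Chen: free for 10:00-11:30. Jun: free for 10:00-11:30. Wendy: free for 10:00-11:30. Keanu: not fully free for 10:00-11:30. Rosa: not fully free for 10:00-11:30. Elena: free for 10:00-11:30.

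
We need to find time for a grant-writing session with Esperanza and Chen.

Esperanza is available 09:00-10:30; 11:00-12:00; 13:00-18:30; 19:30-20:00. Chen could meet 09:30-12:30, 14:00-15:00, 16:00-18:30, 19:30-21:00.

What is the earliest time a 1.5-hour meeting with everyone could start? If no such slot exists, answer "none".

Esperanza ∩ Chen: 09:30-10:30, 11:00-12:00, 14:00-15:00, 16:00-18:30, 19:30-20:00.
So the common availability across everyone is 09:30-10:30, 11:00-12:00, 14:00-15:00, 16:00-18:30, 19:30-20:00.
The first common window of at least 90 minutes is 16:00-18:30, so the earliest start is 16:00.

16:00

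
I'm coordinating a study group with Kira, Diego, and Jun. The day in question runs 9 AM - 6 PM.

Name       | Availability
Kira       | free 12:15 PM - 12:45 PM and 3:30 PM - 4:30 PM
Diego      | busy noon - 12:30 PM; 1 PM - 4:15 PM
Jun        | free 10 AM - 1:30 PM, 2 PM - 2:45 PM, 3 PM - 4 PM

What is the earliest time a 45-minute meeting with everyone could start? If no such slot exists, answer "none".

none

Kira free: 12:15-12:45, 15:30-16:30.
Diego free: 09:00-12:00, 12:30-13:00, 16:15-18:00 (invert busy blocks within the working day).
Jun free: 10:00-13:30, 14:00-14:45, 15:00-16:00.
Kira ∩ Diego: 12:30-12:45, 16:15-16:30.
Kira ∩ Diego ∩ Jun: 12:30-12:45.
No common window is at least 45 minutes long.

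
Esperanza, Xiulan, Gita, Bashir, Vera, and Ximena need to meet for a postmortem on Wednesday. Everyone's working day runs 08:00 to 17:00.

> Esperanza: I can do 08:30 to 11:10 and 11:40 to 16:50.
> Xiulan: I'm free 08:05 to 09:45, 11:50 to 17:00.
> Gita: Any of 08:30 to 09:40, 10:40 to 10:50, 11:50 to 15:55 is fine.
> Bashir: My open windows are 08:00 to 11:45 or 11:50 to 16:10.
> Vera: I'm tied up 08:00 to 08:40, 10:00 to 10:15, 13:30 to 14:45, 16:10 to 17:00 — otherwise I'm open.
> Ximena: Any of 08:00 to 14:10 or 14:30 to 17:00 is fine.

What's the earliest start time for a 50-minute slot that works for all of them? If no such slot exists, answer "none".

08:40

Esperanza free: 08:30-11:10, 11:40-16:50.
Xiulan free: 08:05-09:45, 11:50-17:00.
Gita free: 08:30-09:40, 10:40-10:50, 11:50-15:55.
Bashir free: 08:00-11:45, 11:50-16:10.
Vera free: 08:40-10:00, 10:15-13:30, 14:45-16:10 (invert busy blocks within the working day).
Ximena free: 08:00-14:10, 14:30-17:00.
Esperanza ∩ Xiulan: 08:30-09:45, 11:50-16:50.
Esperanza ∩ Xiulan ∩ Gita: 08:30-09:40, 11:50-15:55.
Esperanza ∩ Xiulan ∩ Gita ∩ Bashir: 08:30-09:40, 11:50-15:55.
Esperanza ∩ Xiulan ∩ Gita ∩ Bashir ∩ Vera: 08:40-09:40, 11:50-13:30, 14:45-15:55.
Esperanza ∩ Xiulan ∩ Gita ∩ Bashir ∩ Vera ∩ Ximena: 08:40-09:40, 11:50-13:30, 14:45-15:55.
The first common window of at least 50 minutes is 08:40-09:40, so the earliest start is 08:40.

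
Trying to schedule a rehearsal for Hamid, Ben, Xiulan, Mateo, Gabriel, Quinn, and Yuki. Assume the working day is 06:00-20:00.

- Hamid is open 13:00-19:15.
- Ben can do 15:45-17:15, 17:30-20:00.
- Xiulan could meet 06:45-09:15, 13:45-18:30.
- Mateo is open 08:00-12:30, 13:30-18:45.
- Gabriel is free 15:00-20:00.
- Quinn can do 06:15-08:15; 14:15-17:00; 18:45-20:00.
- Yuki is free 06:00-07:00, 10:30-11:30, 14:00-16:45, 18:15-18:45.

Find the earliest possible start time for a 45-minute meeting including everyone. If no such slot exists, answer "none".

Hamid ∩ Ben: 15:45-17:15, 17:30-19:15.
Hamid ∩ Ben ∩ Xiulan: 15:45-17:15, 17:30-18:30.
Hamid ∩ Ben ∩ Xiulan ∩ Mateo: 15:45-17:15, 17:30-18:30.
Hamid ∩ Ben ∩ Xiulan ∩ Mateo ∩ Gabriel: 15:45-17:15, 17:30-18:30.
Hamid ∩ Ben ∩ Xiulan ∩ Mateo ∩ Gabriel ∩ Quinn: 15:45-17:00.
Hamid ∩ Ben ∩ Xiulan ∩ Mateo ∩ Gabriel ∩ Quinn ∩ Yuki: 15:45-16:45.
Those are the intersection windows.
The first common window of at least 45 minutes is 15:45-16:45, so the earliest start is 15:45.

15:45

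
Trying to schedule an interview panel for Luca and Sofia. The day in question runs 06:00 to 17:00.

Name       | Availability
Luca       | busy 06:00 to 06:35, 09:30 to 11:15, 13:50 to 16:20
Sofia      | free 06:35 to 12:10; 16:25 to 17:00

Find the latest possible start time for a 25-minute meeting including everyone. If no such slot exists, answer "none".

Luca free: 06:35-09:30, 11:15-13:50, 16:20-17:00 (invert busy blocks within the working day).
Sofia free: 06:35-12:10, 16:25-17:00.
Luca ∩ Sofia: 06:35-09:30, 11:15-12:10, 16:25-17:00.
The last common window of at least 25 minutes is 16:25-17:00; a 25-minute meeting can start as late as 16:35 and still end by 17:00.

16:35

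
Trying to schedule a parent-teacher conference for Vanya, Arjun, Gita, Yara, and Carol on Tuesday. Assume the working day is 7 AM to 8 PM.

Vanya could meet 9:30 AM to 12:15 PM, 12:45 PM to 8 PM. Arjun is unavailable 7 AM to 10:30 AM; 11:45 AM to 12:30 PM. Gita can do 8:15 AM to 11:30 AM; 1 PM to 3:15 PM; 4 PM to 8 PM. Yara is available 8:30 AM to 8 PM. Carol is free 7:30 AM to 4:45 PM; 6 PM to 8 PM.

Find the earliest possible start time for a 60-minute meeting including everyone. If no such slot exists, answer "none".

Vanya free: 09:30-12:15, 12:45-20:00.
Arjun free: 10:30-11:45, 12:30-20:00 (invert busy blocks within the working day).
Gita free: 08:15-11:30, 13:00-15:15, 16:00-20:00.
Yara free: 08:30-20:00.
Carol free: 07:30-16:45, 18:00-20:00.
Vanya ∩ Arjun: 10:30-11:45, 12:45-20:00.
Vanya ∩ Arjun ∩ Gita: 10:30-11:30, 13:00-15:15, 16:00-20:00.
Vanya ∩ Arjun ∩ Gita ∩ Yara: 10:30-11:30, 13:00-15:15, 16:00-20:00.
Vanya ∩ Arjun ∩ Gita ∩ Yara ∩ Carol: 10:30-11:30, 13:00-15:15, 16:00-16:45, 18:00-20:00.
The first common window of at least 60 minutes is 10:30-11:30, so the earliest start is 10:30.

10:30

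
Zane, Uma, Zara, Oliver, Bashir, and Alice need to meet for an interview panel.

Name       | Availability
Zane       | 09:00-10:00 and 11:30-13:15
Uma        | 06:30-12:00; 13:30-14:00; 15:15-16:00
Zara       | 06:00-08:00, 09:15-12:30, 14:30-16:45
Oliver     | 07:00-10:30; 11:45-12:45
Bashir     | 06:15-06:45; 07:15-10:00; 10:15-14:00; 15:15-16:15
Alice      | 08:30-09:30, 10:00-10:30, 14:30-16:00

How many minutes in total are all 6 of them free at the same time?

15

Zane ∩ Uma: 09:00-10:00, 11:30-12:00.
Zane ∩ Uma ∩ Zara: 09:15-10:00, 11:30-12:00.
Zane ∩ Uma ∩ Zara ∩ Oliver: 09:15-10:00, 11:45-12:00.
Zane ∩ Uma ∩ Zara ∩ Oliver ∩ Bashir: 09:15-10:00, 11:45-12:00.
Zane ∩ Uma ∩ Zara ∩ Oliver ∩ Bashir ∩ Alice: 09:15-09:30.
So the common availability across everyone is 09:15-09:30.
That's a single block of 15 minutes.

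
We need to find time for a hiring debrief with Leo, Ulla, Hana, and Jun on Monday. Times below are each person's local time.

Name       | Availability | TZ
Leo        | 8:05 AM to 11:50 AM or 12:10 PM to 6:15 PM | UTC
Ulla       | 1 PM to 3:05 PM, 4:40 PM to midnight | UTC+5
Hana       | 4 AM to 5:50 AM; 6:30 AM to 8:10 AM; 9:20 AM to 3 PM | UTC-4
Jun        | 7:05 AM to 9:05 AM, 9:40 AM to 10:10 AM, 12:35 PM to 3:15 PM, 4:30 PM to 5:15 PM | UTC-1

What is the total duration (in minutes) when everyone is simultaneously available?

Leo in UTC: 08:05-11:50, 12:10-18:15.
Ulla in UTC: 08:00-10:05, 11:40-19:00 (subtract 5h to convert from UTC+5).
Hana in UTC: 08:00-09:50, 10:30-12:10, 13:20-19:00 (add 4h to convert from UTC-4).
Jun in UTC: 08:05-10:05, 10:40-11:10, 13:35-16:15, 17:30-18:15 (add 1h to convert from UTC-1).
Leo ∩ Ulla: 08:05-10:05, 11:40-11:50, 12:10-18:15.
Leo ∩ Ulla ∩ Hana: 08:05-09:50, 11:40-11:50, 13:20-18:15.
Leo ∩ Ulla ∩ Hana ∩ Jun: 08:05-09:50, 13:35-16:15, 17:30-18:15.
Those are the intersection windows.
Summing the common windows: 105 + 160 + 45 = 310 minutes.

310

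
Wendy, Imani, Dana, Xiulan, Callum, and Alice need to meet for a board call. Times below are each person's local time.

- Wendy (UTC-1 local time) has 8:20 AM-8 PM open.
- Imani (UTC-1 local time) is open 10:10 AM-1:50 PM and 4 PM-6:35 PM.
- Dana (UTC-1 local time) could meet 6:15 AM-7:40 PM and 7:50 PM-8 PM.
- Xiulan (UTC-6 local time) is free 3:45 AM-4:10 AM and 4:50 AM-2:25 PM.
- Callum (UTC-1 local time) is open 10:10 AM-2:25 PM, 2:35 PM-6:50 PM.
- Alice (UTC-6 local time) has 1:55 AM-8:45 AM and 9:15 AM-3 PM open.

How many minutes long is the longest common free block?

215

Wendy in UTC: 09:20-21:00 (add 1h to convert from UTC-1).
Imani in UTC: 11:10-14:50, 17:00-19:35 (add 1h to convert from UTC-1).
Dana in UTC: 07:15-20:40, 20:50-21:00 (add 1h to convert from UTC-1).
Xiulan in UTC: 09:45-10:10, 10:50-20:25 (add 6h to convert from UTC-6).
Callum in UTC: 11:10-15:25, 15:35-19:50 (add 1h to convert from UTC-1).
Alice in UTC: 07:55-14:45, 15:15-21:00 (add 6h to convert from UTC-6).
Wendy ∩ Imani: 11:10-14:50, 17:00-19:35.
Wendy ∩ Imani ∩ Dana: 11:10-14:50, 17:00-19:35.
Wendy ∩ Imani ∩ Dana ∩ Xiulan: 11:10-14:50, 17:00-19:35.
Wendy ∩ Imani ∩ Dana ∩ Xiulan ∩ Callum: 11:10-14:50, 17:00-19:35.
Wendy ∩ Imani ∩ Dana ∩ Xiulan ∩ Callum ∩ Alice: 11:10-14:45, 17:00-19:35.
The longest is 11:10-14:45 at 215 minutes.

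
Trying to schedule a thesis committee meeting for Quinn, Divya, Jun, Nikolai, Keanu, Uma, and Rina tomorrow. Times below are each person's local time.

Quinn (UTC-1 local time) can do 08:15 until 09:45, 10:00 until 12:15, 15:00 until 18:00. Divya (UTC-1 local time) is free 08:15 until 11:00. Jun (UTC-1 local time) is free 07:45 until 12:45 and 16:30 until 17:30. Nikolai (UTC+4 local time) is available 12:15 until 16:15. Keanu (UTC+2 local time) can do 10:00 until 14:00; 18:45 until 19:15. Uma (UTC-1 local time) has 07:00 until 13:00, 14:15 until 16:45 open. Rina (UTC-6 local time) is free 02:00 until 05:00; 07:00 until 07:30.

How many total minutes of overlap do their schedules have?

Quinn in UTC: 09:15-10:45, 11:00-13:15, 16:00-19:00 (add 1h to convert from UTC-1).
Divya in UTC: 09:15-12:00 (add 1h to convert from UTC-1).
Jun in UTC: 08:45-13:45, 17:30-18:30 (add 1h to convert from UTC-1).
Nikolai in UTC: 08:15-12:15 (subtract 4h to convert from UTC+4).
Keanu in UTC: 08:00-12:00, 16:45-17:15 (subtract 2h to convert from UTC+2).
Uma in UTC: 08:00-14:00, 15:15-17:45 (add 1h to convert from UTC-1).
Rina in UTC: 08:00-11:00, 13:00-13:30 (add 6h to convert from UTC-6).
Quinn ∩ Divya: 09:15-10:45, 11:00-12:00.
Quinn ∩ Divya ∩ Jun: 09:15-10:45, 11:00-12:00.
Quinn ∩ Divya ∩ Jun ∩ Nikolai: 09:15-10:45, 11:00-12:00.
Quinn ∩ Divya ∩ Jun ∩ Nikolai ∩ Keanu: 09:15-10:45, 11:00-12:00.
Quinn ∩ Divya ∩ Jun ∩ Nikolai ∩ Keanu ∩ Uma: 09:15-10:45, 11:00-12:00.
Quinn ∩ Divya ∩ Jun ∩ Nikolai ∩ Keanu ∩ Uma ∩ Rina: 09:15-10:45.
That's a single block of 90 minutes.

90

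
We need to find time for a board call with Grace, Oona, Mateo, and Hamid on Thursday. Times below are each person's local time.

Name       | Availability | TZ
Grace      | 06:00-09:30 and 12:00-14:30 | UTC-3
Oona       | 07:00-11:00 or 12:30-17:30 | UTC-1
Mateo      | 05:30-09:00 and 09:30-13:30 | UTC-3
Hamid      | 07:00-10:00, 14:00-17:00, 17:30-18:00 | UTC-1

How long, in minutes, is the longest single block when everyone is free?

Grace in UTC: 09:00-12:30, 15:00-17:30 (add 3h to convert from UTC-3).
Oona in UTC: 08:00-12:00, 13:30-18:30 (add 1h to convert from UTC-1).
Mateo in UTC: 08:30-12:00, 12:30-16:30 (add 3h to convert from UTC-3).
Hamid in UTC: 08:00-11:00, 15:00-18:00, 18:30-19:00 (add 1h to convert from UTC-1).
Grace ∩ Oona: 09:00-12:00, 15:00-17:30.
Grace ∩ Oona ∩ Mateo: 09:00-12:00, 15:00-16:30.
Grace ∩ Oona ∩ Mateo ∩ Hamid: 09:00-11:00, 15:00-16:30.
The longest is 09:00-11:00 at 120 minutes.

120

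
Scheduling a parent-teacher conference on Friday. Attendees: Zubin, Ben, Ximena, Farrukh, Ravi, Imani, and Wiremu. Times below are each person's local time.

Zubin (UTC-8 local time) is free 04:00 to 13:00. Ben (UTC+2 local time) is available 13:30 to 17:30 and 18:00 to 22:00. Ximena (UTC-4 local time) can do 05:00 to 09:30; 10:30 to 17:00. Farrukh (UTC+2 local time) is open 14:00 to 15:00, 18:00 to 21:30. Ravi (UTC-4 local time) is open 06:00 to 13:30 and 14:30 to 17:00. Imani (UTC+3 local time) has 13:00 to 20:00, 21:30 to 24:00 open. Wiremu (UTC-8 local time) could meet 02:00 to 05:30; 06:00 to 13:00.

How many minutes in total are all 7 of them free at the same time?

Zubin in UTC: 12:00-21:00 (add 8h to convert from UTC-8).
Ben in UTC: 11:30-15:30, 16:00-20:00 (subtract 2h to convert from UTC+2).
Ximena in UTC: 09:00-13:30, 14:30-21:00 (add 4h to convert from UTC-4).
Farrukh in UTC: 12:00-13:00, 16:00-19:30 (subtract 2h to convert from UTC+2).
Ravi in UTC: 10:00-17:30, 18:30-21:00 (add 4h to convert from UTC-4).
Imani in UTC: 10:00-17:00, 18:30-21:00 (subtract 3h to convert from UTC+3).
Wiremu in UTC: 10:00-13:30, 14:00-21:00 (add 8h to convert from UTC-8).
Zubin ∩ Ben: 12:00-15:30, 16:00-20:00.
Zubin ∩ Ben ∩ Ximena: 12:00-13:30, 14:30-15:30, 16:00-20:00.
Zubin ∩ Ben ∩ Ximena ∩ Farrukh: 12:00-13:00, 16:00-19:30.
Zubin ∩ Ben ∩ Ximena ∩ Farrukh ∩ Ravi: 12:00-13:00, 16:00-17:30, 18:30-19:30.
Zubin ∩ Ben ∩ Ximena ∩ Farrukh ∩ Ravi ∩ Imani: 12:00-13:00, 16:00-17:00, 18:30-19:30.
Zubin ∩ Ben ∩ Ximena ∩ Farrukh ∩ Ravi ∩ Imani ∩ Wiremu: 12:00-13:00, 16:00-17:00, 18:30-19:30.
Summing the common windows: 60 + 60 + 60 = 180 minutes.

180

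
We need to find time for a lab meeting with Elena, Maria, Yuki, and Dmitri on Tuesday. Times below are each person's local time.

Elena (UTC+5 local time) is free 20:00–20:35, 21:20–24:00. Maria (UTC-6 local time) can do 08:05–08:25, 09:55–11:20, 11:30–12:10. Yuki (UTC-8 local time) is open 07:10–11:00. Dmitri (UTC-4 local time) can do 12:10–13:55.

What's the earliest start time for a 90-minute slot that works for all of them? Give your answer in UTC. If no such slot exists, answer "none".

none

Elena in UTC: 15:00-15:35, 16:20-19:00 (subtract 5h to convert from UTC+5).
Maria in UTC: 14:05-14:25, 15:55-17:20, 17:30-18:10 (add 6h to convert from UTC-6).
Yuki in UTC: 15:10-19:00 (add 8h to convert from UTC-8).
Dmitri in UTC: 16:10-17:55 (add 4h to convert from UTC-4).
Elena ∩ Maria: 16:20-17:20, 17:30-18:10.
Elena ∩ Maria ∩ Yuki: 16:20-17:20, 17:30-18:10.
Elena ∩ Maria ∩ Yuki ∩ Dmitri: 16:20-17:20, 17:30-17:55.
So the common availability across everyone is 16:20-17:20, 17:30-17:55.
No common window is at least 90 minutes long.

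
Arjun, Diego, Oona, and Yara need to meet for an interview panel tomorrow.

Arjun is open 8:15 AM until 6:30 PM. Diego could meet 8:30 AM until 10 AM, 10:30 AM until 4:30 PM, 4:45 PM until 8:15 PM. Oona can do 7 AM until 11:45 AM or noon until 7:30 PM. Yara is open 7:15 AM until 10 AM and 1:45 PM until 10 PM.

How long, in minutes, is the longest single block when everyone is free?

165

Arjun ∩ Diego: 08:30-10:00, 10:30-16:30, 16:45-18:30.
Arjun ∩ Diego ∩ Oona: 08:30-10:00, 10:30-11:45, 12:00-16:30, 16:45-18:30.
Arjun ∩ Diego ∩ Oona ∩ Yara: 08:30-10:00, 13:45-16:30, 16:45-18:30.
The longest is 13:45-16:30 at 165 minutes.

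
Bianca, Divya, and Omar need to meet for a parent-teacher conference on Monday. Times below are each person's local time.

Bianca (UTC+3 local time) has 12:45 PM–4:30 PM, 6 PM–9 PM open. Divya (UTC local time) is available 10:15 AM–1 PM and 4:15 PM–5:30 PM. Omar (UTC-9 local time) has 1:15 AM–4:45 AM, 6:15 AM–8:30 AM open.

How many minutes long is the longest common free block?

165

Bianca in UTC: 09:45-13:30, 15:00-18:00 (subtract 3h to convert from UTC+3).
Divya in UTC: 10:15-13:00, 16:15-17:30.
Omar in UTC: 10:15-13:45, 15:15-17:30 (add 9h to convert from UTC-9).
Bianca ∩ Divya: 10:15-13:00, 16:15-17:30.
Bianca ∩ Divya ∩ Omar: 10:15-13:00, 16:15-17:30.
The longest is 10:15-13:00 at 165 minutes.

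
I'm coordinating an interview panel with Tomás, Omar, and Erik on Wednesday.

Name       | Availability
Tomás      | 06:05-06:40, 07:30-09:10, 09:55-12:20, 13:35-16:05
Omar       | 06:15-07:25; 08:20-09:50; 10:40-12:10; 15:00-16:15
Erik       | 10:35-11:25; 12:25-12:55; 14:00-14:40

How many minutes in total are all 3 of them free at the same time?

45

Tomás ∩ Omar: 06:15-06:40, 08:20-09:10, 10:40-12:10, 15:00-16:05.
Tomás ∩ Omar ∩ Erik: 10:40-11:25.
So the common availability across everyone is 10:40-11:25.
That's a single block of 45 minutes.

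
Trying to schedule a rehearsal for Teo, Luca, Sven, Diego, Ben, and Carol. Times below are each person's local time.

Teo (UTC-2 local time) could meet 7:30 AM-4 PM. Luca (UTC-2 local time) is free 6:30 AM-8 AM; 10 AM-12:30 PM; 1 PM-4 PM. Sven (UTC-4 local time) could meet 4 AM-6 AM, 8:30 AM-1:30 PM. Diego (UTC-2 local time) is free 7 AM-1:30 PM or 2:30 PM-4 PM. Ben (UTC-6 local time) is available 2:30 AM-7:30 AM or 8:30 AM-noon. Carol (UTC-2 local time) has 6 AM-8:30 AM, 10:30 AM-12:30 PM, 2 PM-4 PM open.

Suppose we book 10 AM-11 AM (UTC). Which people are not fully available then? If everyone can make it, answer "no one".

Carol, Luca, Sven

Teo in UTC: 09:30-18:00 (add 2h to convert from UTC-2).
Luca in UTC: 08:30-10:00, 12:00-14:30, 15:00-18:00 (add 2h to convert from UTC-2).
Sven in UTC: 08:00-10:00, 12:30-17:30 (add 4h to convert from UTC-4).
Diego in UTC: 09:00-15:30, 16:30-18:00 (add 2h to convert from UTC-2).
Ben in UTC: 08:30-13:30, 14:30-18:00 (add 6h to convert from UTC-6).
Carol in UTC: 08:00-10:30, 12:30-14:30, 16:00-18:00 (add 2h to convert from UTC-2).
Teo: free for 10:00-11:00. Luca: not fully free for 10:00-11:00. Sven: not fully free for 10:00-11:00. Diego: free for 10:00-11:00. Ben: free for 10:00-11:00. Carol: not fully free for 10:00-11:00.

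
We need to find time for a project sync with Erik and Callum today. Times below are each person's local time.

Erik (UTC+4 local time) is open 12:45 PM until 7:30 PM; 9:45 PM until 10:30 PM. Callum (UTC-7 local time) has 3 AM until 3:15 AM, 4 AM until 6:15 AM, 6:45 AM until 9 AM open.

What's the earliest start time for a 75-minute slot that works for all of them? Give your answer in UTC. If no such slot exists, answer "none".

11:00

Erik in UTC: 08:45-15:30, 17:45-18:30 (subtract 4h to convert from UTC+4).
Callum in UTC: 10:00-10:15, 11:00-13:15, 13:45-16:00 (add 7h to convert from UTC-7).
Erik ∩ Callum: 10:00-10:15, 11:00-13:15, 13:45-15:30.
Those are the intersection windows.
The first common window of at least 75 minutes is 11:00-13:15, so the earliest start is 11:00.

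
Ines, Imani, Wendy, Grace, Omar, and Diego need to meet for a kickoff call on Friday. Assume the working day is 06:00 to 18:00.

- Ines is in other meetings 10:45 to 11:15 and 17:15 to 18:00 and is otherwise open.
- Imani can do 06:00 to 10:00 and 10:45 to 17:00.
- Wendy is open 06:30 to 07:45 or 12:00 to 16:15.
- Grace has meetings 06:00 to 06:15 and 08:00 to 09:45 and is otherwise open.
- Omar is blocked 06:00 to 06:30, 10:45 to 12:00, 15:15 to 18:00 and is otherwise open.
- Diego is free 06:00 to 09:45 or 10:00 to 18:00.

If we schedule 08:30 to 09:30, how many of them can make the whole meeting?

Ines free: 06:00-10:45, 11:15-17:15 (invert busy blocks within the working day).
Imani free: 06:00-10:00, 10:45-17:00.
Wendy free: 06:30-07:45, 12:00-16:15.
Grace free: 06:15-08:00, 09:45-18:00 (invert busy blocks within the working day).
Omar free: 06:30-10:45, 12:00-15:15 (invert busy blocks within the working day).
Diego free: 06:00-09:45, 10:00-18:00.
Ines, Imani, Omar, and Diego can make the full 08:30-09:30 slot — that's 4.

4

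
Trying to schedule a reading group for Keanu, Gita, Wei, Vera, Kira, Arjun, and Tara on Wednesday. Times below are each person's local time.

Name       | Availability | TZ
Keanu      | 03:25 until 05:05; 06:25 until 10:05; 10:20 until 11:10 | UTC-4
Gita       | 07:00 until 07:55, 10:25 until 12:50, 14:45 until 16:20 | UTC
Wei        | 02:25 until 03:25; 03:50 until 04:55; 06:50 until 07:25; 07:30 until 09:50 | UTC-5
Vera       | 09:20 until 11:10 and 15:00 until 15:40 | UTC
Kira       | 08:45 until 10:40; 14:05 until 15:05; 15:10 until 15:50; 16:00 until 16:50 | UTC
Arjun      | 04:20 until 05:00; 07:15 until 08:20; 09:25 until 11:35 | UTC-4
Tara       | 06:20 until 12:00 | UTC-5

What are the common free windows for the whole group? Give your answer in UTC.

Keanu in UTC: 07:25-09:05, 10:25-14:05, 14:20-15:10 (add 4h to convert from UTC-4).
Gita in UTC: 07:00-07:55, 10:25-12:50, 14:45-16:20.
Wei in UTC: 07:25-08:25, 08:50-09:55, 11:50-12:25, 12:30-14:50 (add 5h to convert from UTC-5).
Vera in UTC: 09:20-11:10, 15:00-15:40.
Kira in UTC: 08:45-10:40, 14:05-15:05, 15:10-15:50, 16:00-16:50.
Arjun in UTC: 08:20-09:00, 11:15-12:20, 13:25-15:35 (add 4h to convert from UTC-4).
Tara in UTC: 11:20-17:00 (add 5h to convert from UTC-5).
Keanu ∩ Gita: 07:25-07:55, 10:25-12:50, 14:45-15:10.
Keanu ∩ Gita ∩ Wei: 07:25-07:55, 11:50-12:25, 12:30-12:50, 14:45-14:50.
Keanu ∩ Gita ∩ Wei ∩ Vera: ∅.
Keanu ∩ Gita ∩ Wei ∩ Vera ∩ Kira: ∅.
Keanu ∩ Gita ∩ Wei ∩ Vera ∩ Kira ∩ Arjun: ∅.
Keanu ∩ Gita ∩ Wei ∩ Vera ∩ Kira ∩ Arjun ∩ Tara: ∅.
There is no time when everyone is free.

none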